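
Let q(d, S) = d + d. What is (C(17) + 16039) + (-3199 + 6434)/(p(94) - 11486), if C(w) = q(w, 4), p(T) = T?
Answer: 183100381/11392 ≈ 16073.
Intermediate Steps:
q(d, S) = 2*d
C(w) = 2*w
(C(17) + 16039) + (-3199 + 6434)/(p(94) - 11486) = (2*17 + 16039) + (-3199 + 6434)/(94 - 11486) = (34 + 16039) + 3235/(-11392) = 16073 + 3235*(-1/11392) = 16073 - 3235/11392 = 183100381/11392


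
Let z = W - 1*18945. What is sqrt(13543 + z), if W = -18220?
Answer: I*sqrt(23622) ≈ 153.69*I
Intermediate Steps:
z = -37165 (z = -18220 - 1*18945 = -18220 - 18945 = -37165)
sqrt(13543 + z) = sqrt(13543 - 37165) = sqrt(-23622) = I*sqrt(23622)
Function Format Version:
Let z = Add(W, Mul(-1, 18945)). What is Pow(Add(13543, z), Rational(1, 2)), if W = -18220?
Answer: Mul(I, Pow(23622, Rational(1, 2))) ≈ Mul(153.69, I)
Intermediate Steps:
z = -37165 (z = Add(-18220, Mul(-1, 18945)) = Add(-18220, -18945) = -37165)
Pow(Add(13543, z), Rational(1, 2)) = Pow(Add(13543, -37165), Rational(1, 2)) = Pow(-23622, Rational(1, 2)) = Mul(I, Pow(23622, Rational(1, 2)))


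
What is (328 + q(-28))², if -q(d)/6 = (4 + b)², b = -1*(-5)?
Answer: 24964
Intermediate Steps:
b = 5
q(d) = -486 (q(d) = -6*(4 + 5)² = -6*9² = -6*81 = -486)
(328 + q(-28))² = (328 - 486)² = (-158)² = 24964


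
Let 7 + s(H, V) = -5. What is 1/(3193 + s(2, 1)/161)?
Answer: 161/514061 ≈ 0.00031319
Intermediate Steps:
s(H, V) = -12 (s(H, V) = -7 - 5 = -12)
1/(3193 + s(2, 1)/161) = 1/(3193 - 12/161) = 1/(514061/161) = 161/514061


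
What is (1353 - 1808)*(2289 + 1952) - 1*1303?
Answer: -1930958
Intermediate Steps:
(1353 - 1808)*(2289 + 1952) - 1*1303 = -455*4241 - 1303 = -1929655 - 1303 = -1930958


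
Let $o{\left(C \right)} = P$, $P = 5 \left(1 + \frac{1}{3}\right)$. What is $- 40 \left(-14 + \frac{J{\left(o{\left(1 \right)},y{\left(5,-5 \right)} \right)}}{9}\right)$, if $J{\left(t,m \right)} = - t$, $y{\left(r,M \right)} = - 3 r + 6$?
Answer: $\frac{15920}{27} \approx 589.63$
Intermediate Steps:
$y{\left(r,M \right)} = 6 - 3 r$
$P = \frac{20}{3}$ ($P = 5 \left(1 + \frac{1}{3}\right) = 5 \cdot \frac{4}{3} = \frac{20}{3} \approx 6.6667$)
$o{\left(C \right)} = \frac{20}{3}$
$- 40 \left(-14 + \frac{J{\left(o{\left(1 \right)},y{\left(5,-5 \right)} \right)}}{9}\right) = - 40 \left(-14 + \frac{\left(-1\right) \frac{20}{3}}{9}\right) = - 40 \left(-14 - \frac{20}{27}\right) = \left(-40\right) \left(- \frac{398}{27}\right) = \frac{15920}{27}$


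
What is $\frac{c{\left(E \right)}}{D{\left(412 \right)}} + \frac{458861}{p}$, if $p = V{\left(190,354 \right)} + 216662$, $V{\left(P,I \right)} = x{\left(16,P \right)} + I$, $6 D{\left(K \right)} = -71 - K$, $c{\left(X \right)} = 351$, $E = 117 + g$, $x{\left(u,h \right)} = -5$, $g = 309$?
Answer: $- \frac{78465101}{34938771} \approx -2.2458$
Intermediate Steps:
$E = 426$ ($E = 117 + 309 = 426$)
$D{\left(K \right)} = - \frac{71}{6} - \frac{K}{6}$ ($D{\left(K \right)} = \frac{-71 - K}{6} = - \frac{71}{6} - \frac{K}{6}$)
$V{\left(P,I \right)} = -5 + I$
$p = 217011$ ($p = \left(-5 + 354\right) + 216662 = 349 + 216662 = 217011$)
$\frac{c{\left(E \right)}}{D{\left(412 \right)}} + \frac{458861}{p} = \frac{351}{- \frac{71}{6} - \frac{206}{3}} + \frac{458861}{217011} = \frac{351}{- \frac{71}{6} - \frac{206}{3}} + 458861 \cdot \frac{1}{217011} = \frac{351}{- \frac{161}{2}} + \frac{458861}{217011} = 351 \left(- \frac{2}{161}\right) + \frac{458861}{217011} = - \frac{702}{161} + \frac{458861}{217011} = - \frac{78465101}{34938771}$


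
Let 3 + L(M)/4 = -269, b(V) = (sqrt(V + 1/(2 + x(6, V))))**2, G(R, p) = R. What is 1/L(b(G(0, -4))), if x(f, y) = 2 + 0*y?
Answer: -1/1088 ≈ -0.00091912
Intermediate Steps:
x(f, y) = 2 (x(f, y) = 2 + 0 = 2)
b(V) = 1/4 + V (b(V) = (sqrt(V + 1/(2 + 2)))**2 = (sqrt(V + 1/4))**2 = (sqrt(1/4 + V))**2 = 1/4 + V)
L(M) = -1088 (L(M) = -12 + 4*(-269) = -12 - 1076 = -1088)
1/L(b(G(0, -4))) = 1/(-1088) = -1/1088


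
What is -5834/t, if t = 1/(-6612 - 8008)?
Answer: 85293080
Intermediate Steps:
t = -1/14620 (t = 1/(-14620) = -1/14620 ≈ -6.8399e-5)
-5834/t = -5834/(-1/14620) = -5834*(-14620) = 85293080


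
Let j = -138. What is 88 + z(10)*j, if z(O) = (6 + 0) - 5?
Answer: -50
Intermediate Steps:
z(O) = 1 (z(O) = 6 - 5 = 1)
88 + z(10)*j = 88 + 1*(-138) = 88 - 138 = -50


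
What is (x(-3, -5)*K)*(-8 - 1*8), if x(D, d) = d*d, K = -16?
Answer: 6400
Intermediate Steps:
x(D, d) = d²
(x(-3, -5)*K)*(-8 - 1*8) = ((-5)²*(-16))*(-8 - 1*8) = (25*(-16))*(-8 - 8) = -400*(-16) = 6400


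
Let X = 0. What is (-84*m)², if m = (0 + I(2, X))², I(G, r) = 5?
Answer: 4410000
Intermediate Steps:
m = 25 (m = (0 + 5)² = 5² = 25)
(-84*m)² = (-84*25)² = (-2100)² = 4410000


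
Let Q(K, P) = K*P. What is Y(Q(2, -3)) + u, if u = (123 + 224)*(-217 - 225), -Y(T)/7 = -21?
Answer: -153227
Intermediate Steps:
Y(T) = 147 (Y(T) = -7*(-21) = 147)
u = -153374 (u = 347*(-442) = -153374)
Y(Q(2, -3)) + u = 147 - 153374 = -153227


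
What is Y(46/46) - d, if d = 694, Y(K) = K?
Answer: -693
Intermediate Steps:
Y(46/46) - d = 46/46 - 1*694 = 46*(1/46) - 694 = 1 - 694 = -693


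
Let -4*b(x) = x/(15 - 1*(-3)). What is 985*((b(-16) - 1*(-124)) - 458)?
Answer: -2958940/9 ≈ -3.2877e+5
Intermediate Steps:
b(x) = -x/72 (b(x) = -x/(4*(15 - 1*(-3))) = -x/(4*(15 + 3)) = -x/(4*18) = -x/72)
985*((b(-16) - 1*(-124)) - 458) = 985*((-1/72*(-16) - 1*(-124)) - 458) = 985*((2/9 + 124) - 458) = 985*(1118/9 - 458) = 985*(-3004/9) = -2958940/9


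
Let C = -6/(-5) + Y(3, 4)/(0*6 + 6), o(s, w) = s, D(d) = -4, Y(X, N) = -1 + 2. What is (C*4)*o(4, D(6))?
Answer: 328/15 ≈ 21.867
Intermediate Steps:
Y(X, N) = 1
C = 41/30 (C = -6/(-5) + 1/(0*6 + 6) = -6*(-1/5) + 1/(0 + 6) = 6/5 + 1/6 = 41/30 ≈ 1.3667)
(C*4)*o(4, D(6)) = ((41/30)*4)*4 = (82/15)*4 = 328/15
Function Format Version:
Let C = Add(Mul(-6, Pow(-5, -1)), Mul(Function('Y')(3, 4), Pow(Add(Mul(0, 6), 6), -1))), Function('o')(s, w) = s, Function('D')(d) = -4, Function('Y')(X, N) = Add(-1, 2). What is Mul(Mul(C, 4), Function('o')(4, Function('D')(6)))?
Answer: Rational(328, 15) ≈ 21.867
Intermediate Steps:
Function('Y')(X, N) = 1
C = Rational(41, 30) (C = Add(Mul(-6, Pow(-5, -1)), Mul(1, Pow(Add(Mul(0, 6), 6), -1))) = Add(Mul(-6, Rational(-1, 5)), Mul(1, Pow(Add(0, 6), -1))) = Add(Rational(6, 5), Mul(1, Pow(6, -1))) = Add(Rational(6, 5), Mul(1, Rational(1, 6))) = Add(Rational(6, 5), Rational(1, 6)) = Rational(41, 30) ≈ 1.3667)
Mul(Mul(C, 4), Function('o')(4, Function('D')(6))) = Mul(Mul(Rational(41, 30), 4), 4) = Mul(Rational(82, 15), 4) = Rational(328, 15)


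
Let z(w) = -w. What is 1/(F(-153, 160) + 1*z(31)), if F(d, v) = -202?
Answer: -1/233 ≈ -0.0042918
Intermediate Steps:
1/(F(-153, 160) + 1*z(31)) = 1/(-202 + 1*(-1*31)) = 1/(-202 + 1*(-31)) = 1/(-202 - 31) = 1/(-233) = -1/233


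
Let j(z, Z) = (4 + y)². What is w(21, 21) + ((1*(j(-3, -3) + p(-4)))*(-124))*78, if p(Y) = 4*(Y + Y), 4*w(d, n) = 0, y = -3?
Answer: 299832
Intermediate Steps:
w(d, n) = 0 (w(d, n) = (¼)*0 = 0)
j(z, Z) = 1 (j(z, Z) = (4 - 3)² = 1² = 1)
p(Y) = 8*Y (p(Y) = 4*(2*Y) = 8*Y)
w(21, 21) + ((1*(j(-3, -3) + p(-4)))*(-124))*78 = 0 + ((1*(1 + 8*(-4)))*(-124))*78 = 0 + ((1*(1 - 32))*(-124))*78 = 0 + ((1*(-31))*(-124))*78 = 0 - 31*(-124)*78 = 0 + 3844*78 = 0 + 299832 = 299832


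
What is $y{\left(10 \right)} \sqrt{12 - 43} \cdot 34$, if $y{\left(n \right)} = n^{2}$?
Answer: $3400 i \sqrt{31} \approx 18930.0 i$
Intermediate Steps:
$y{\left(10 \right)} \sqrt{12 - 43} \cdot 34 = 10^{2} \sqrt{12 - 43} \cdot 34 = 100 \sqrt{-31} \cdot 34 = 100 i \sqrt{31} \cdot 34 = 3400 i \sqrt{31}$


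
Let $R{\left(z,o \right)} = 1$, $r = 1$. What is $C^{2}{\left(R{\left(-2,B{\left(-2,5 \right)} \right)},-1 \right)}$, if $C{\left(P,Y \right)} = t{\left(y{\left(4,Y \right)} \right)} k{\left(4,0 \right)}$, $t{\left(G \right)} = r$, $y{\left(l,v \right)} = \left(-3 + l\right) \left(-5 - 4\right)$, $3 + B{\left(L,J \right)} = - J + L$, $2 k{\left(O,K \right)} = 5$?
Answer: $\frac{25}{4} \approx 6.25$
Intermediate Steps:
$k{\left(O,K \right)} = \frac{5}{2}$ ($k{\left(O,K \right)} = \frac{1}{2} \cdot 5 = \frac{5}{2}$)
$B{\left(L,J \right)} = -3 + L - J$ ($B{\left(L,J \right)} = -3 - \left(J - L\right) = -3 + L - J$)
$y{\left(l,v \right)} = 27 - 9 l$ ($y{\left(l,v \right)} = \left(-3 + l\right) \left(-9\right) = 27 - 9 l$)
$t{\left(G \right)} = 1$
$C{\left(P,Y \right)} = \frac{5}{2}$ ($C{\left(P,Y \right)} = 1 \cdot \frac{5}{2} = \frac{5}{2}$)
$C^{2}{\left(R{\left(-2,B{\left(-2,5 \right)} \right)},-1 \right)} = \left(\frac{5}{2}\right)^{2} = \frac{25}{4}$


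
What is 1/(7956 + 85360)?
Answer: 1/93316 ≈ 1.0716e-5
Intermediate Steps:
1/(7956 + 85360) = 1/93316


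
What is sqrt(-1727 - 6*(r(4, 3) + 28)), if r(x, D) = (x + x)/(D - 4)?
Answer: I*sqrt(1847) ≈ 42.977*I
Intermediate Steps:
r(x, D) = 2*x/(-4 + D) (r(x, D) = (2*x)/(-4 + D) = 2*x/(-4 + D))
sqrt(-1727 - 6*(r(4, 3) + 28)) = sqrt(-1727 - 6*(2*4/(-4 + 3) + 28)) = sqrt(-1727 - 6*(2*4/(-1) + 28)) = sqrt(-1727 - 6*(2*4*(-1) + 28)) = sqrt(-1727 - 6*(-8 + 28)) = sqrt(-1727 - 6*20) = sqrt(-1727 - 120) = sqrt(-1847) = I*sqrt(1847)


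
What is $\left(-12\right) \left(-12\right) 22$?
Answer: $3168$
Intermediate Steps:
$\left(-12\right) \left(-12\right) 22 = 144 \cdot 22 = 3168$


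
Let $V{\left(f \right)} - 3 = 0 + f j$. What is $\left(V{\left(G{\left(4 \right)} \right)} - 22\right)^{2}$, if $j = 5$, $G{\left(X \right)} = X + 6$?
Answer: $961$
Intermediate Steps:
$G{\left(X \right)} = 6 + X$
$V{\left(f \right)} = 3 + 5 f$ ($V{\left(f \right)} = 3 + \left(0 + f 5\right) = 3 + \left(0 + 5 f\right) = 3 + 5 f$)
$\left(V{\left(G{\left(4 \right)} \right)} - 22\right)^{2} = \left(\left(3 + 5 \left(6 + 4\right)\right) - 22\right)^{2} = \left(\left(3 + 5 \cdot 10\right) - 22\right)^{2} = \left(\left(3 + 50\right) - 22\right)^{2} = \left(53 - 22\right)^{2} = 31^{2} = 961$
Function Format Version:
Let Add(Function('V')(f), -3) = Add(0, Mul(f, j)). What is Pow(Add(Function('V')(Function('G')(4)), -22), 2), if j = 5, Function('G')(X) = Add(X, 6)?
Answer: 961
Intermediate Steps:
Function('G')(X) = Add(6, X)
Function('V')(f) = Add(3, Mul(5, f)) (Function('V')(f) = Add(3, Add(0, Mul(f, 5))) = Add(3, Add(0, Mul(5, f))) = Add(3, Mul(5, f)))
Pow(Add(Function('V')(Function('G')(4)), -22), 2) = Pow(Add(Add(3, Mul(5, Add(6, 4))), -22), 2) = Pow(Add(Add(3, Mul(5, 10)), -22), 2) = Pow(Add(Add(3, 50), -22), 2) = Pow(Add(53, -22), 2) = Pow(31, 2) = 961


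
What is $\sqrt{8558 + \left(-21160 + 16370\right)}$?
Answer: $2 \sqrt{942} \approx 61.384$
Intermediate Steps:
$\sqrt{8558 + \left(-21160 + 16370\right)} = \sqrt{8558 - 4790} = \sqrt{3768} = 2 \sqrt{942}$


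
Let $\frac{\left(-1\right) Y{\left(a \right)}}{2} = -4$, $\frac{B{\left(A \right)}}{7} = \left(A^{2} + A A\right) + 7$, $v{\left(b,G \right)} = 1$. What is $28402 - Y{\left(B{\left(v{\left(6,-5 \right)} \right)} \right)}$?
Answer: $28394$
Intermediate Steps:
$B{\left(A \right)} = 49 + 14 A^{2}$ ($B{\left(A \right)} = 7 \left(\left(A^{2} + A A\right) + 7\right) = 7 \left(\left(A^{2} + A^{2}\right) + 7\right) = 7 \left(2 A^{2} + 7\right) = 7 \left(7 + 2 A^{2}\right) = 49 + 14 A^{2}$)
$Y{\left(a \right)} = 8$ ($Y{\left(a \right)} = \left(-2\right) \left(-4\right) = 8$)
$28402 - Y{\left(B{\left(v{\left(6,-5 \right)} \right)} \right)} = 28402 - 8 = 28394$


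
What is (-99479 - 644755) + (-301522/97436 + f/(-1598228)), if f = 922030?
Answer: -7243523079507973/9732808963 ≈ -7.4424e+5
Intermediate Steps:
(-99479 - 644755) + (-301522/97436 + f/(-1598228)) = (-99479 - 644755) + (-301522/97436 + 922030/(-1598228)) = -744234 + (-301522*1/97436 + 922030*(-1/1598228)) = -744234 + (-150761/48718 - 461015/799114) = -744234 - 35733738631/9732808963 = -7243523079507973/9732808963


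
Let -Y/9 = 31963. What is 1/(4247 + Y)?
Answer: -1/283420 ≈ -3.5283e-6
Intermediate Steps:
Y = -287667 (Y = -9*31963 = -287667)
1/(4247 + Y) = 1/(4247 - 287667) = 1/(-283420) = -1/283420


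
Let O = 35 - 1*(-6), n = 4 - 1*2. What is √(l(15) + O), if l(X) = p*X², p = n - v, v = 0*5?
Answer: √491 ≈ 22.159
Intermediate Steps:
n = 2 (n = 4 - 2 = 2)
v = 0
p = 2 (p = 2 - 1*0 = 2 + 0 = 2)
O = 41 (O = 35 + 6 = 41)
l(X) = 2*X²
√(l(15) + O) = √(2*15² + 41) = √(2*225 + 41) = √(450 + 41) = √491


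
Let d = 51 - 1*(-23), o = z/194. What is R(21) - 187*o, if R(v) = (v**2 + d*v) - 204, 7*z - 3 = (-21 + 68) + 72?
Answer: 1204682/679 ≈ 1774.2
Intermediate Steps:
z = 122/7 (z = 3/7 + ((-21 + 68) + 72)/7 = 3/7 + (47 + 72)/7 = 3/7 + (1/7)*119 = 3/7 + 17 = 122/7 ≈ 17.429)
o = 61/679 (o = (122/7)/194 = (122/7)*(1/194) = 61/679 ≈ 0.089838)
d = 74 (d = 51 + 23 = 74)
R(v) = -204 + v**2 + 74*v (R(v) = (v**2 + 74*v) - 204 = -204 + v**2 + 74*v)
R(21) - 187*o = (-204 + 21**2 + 74*21) - 187*61/679 = (-204 + 441 + 1554) - 1*11407/679 = 1791 - 11407/679 = 1204682/679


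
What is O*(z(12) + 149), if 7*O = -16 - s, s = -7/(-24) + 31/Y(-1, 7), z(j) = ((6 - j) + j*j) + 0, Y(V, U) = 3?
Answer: -8733/8 ≈ -1091.6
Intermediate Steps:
z(j) = 6 + j**2 - j (z(j) = ((6 - j) + j**2) + 0 = (6 + j**2 - j) + 0 = 6 + j**2 - j)
s = 85/8 (s = -7/(-24) + 31/3 = -7*(-1/24) + 31*(1/3) = 7/24 + 31/3 = 85/8 ≈ 10.625)
O = -213/56 (O = (-16 - 1*85/8)/7 = (-16 - 85/8)/7 = (1/7)*(-213/8) = -213/56 ≈ -3.8036)
O*(z(12) + 149) = -213*((6 + 12**2 - 1*12) + 149)/56 = -213*((6 + 144 - 12) + 149)/56 = -213*(138 + 149)/56 = -213/56*287 = -8733/8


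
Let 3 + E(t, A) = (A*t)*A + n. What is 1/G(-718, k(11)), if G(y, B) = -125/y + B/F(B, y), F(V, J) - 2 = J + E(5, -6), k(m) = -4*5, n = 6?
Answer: 382694/80985 ≈ 4.7255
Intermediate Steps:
E(t, A) = 3 + t*A² (E(t, A) = -3 + ((A*t)*A + 6) = -3 + (t*A² + 6) = -3 + (6 + t*A²) = 3 + t*A²)
k(m) = -20
F(V, J) = 185 + J (F(V, J) = 2 + (J + (3 + 5*(-6)²)) = 2 + (J + (3 + 5*36)) = 2 + (J + (3 + 180)) = 2 + (J + 183) = 2 + (183 + J) = 185 + J)
G(y, B) = -125/y + B/(185 + y)
1/G(-718, k(11)) = 1/((-23125 - 125*(-718) - 20*(-718))/((-718)*(185 - 718))) = 1/(-1/718*(-23125 + 89750 + 14360)/(-533)) = 1/(-1/718*(-1/533)*80985) = 1/(80985/382694) = 382694/80985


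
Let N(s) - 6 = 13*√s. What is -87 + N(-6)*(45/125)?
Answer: -2121/25 + 117*I*√6/25 ≈ -84.84 + 11.464*I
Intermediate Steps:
N(s) = 6 + 13*√s
-87 + N(-6)*(45/125) = -87 + (6 + 13*√(-6))*(45/125) = -87 + (6 + 13*(I*√6))*(45*(1/125)) = -87 + (6 + 13*I*√6)*(9/25) = -87 + (54/25 + 117*I*√6/25) = -2121/25 + 117*I*√6/25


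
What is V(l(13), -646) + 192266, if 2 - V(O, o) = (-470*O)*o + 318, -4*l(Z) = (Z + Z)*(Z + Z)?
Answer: 51503730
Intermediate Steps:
l(Z) = -Z² (l(Z) = -(Z + Z)*(Z + Z)/4 = -2*Z*2*Z/4 = -Z²)
V(O, o) = -316 + 470*O*o (V(O, o) = 2 - ((-470*O)*o + 318) = 2 - (-470*O*o + 318) = 2 - (318 - 470*O*o) = 2 + (-318 + 470*O*o) = -316 + 470*O*o)
V(l(13), -646) + 192266 = (-316 + 470*(-1*13²)*(-646)) + 192266 = (-316 + 470*(-1*169)*(-646)) + 192266 = (-316 + 470*(-169)*(-646)) + 192266 = (-316 + 51311780) + 192266 = 51311464 + 192266 = 51503730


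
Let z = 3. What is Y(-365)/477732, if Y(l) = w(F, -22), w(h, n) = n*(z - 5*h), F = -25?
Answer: -704/119433 ≈ -0.0058945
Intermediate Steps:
w(h, n) = n*(3 - 5*h)
Y(l) = -2816 (Y(l) = -22*(3 - 5*(-25)) = -22*(3 + 125) = -22*128 = -2816)
Y(-365)/477732 = -2816/477732 = -2816*1/477732 = -704/119433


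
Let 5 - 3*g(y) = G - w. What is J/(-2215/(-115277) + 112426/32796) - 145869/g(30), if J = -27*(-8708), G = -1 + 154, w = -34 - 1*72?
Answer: 115740050939538741/1655162443034 ≈ 69927.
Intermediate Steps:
w = -106 (w = -34 - 72 = -106)
G = 153
J = 235116
g(y) = -254/3 (g(y) = 5/3 - (153 - 1*(-106))/3 = 5/3 - (153 + 106)/3 = 5/3 - ⅓*259 = 5/3 - 259/3 = -254/3)
J/(-2215/(-115277) + 112426/32796) - 145869/g(30) = 235116/(-2215/(-115277) + 112426/32796) - 145869/(-254/3) = 235116/(-2215*(-1/115277) + 112426*(1/32796)) - 145869*(-3/254) = 235116/(2215/115277 + 56213/16398) + 437607/254 = 235116/(6516387571/1890312246) + 437607/254 = 235116*(1890312246/6516387571) + 437607/254 = 444442654030536/6516387571 + 437607/254 = 115740050939538741/1655162443034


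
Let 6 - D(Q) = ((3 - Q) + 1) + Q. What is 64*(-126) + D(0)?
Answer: -8062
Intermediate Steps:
D(Q) = 2 (D(Q) = 6 - (((3 - Q) + 1) + Q) = 6 - ((4 - Q) + Q) = 6 - 1*4 = 6 - 4 = 2)
64*(-126) + D(0) = 64*(-126) + 2 = -8064 + 2 = -8062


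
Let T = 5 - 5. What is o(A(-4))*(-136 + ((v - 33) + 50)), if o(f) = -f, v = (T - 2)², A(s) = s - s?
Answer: 0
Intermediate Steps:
A(s) = 0
T = 0
v = 4 (v = (0 - 2)² = (-2)² = 4)
o(A(-4))*(-136 + ((v - 33) + 50)) = (-1*0)*(-136 + ((4 - 33) + 50)) = 0*(-136 + (-29 + 50)) = 0*(-136 + 21) = 0*(-115) = 0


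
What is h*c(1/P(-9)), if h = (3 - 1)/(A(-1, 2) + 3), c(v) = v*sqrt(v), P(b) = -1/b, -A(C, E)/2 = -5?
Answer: 54/13 ≈ 4.1538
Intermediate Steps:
A(C, E) = 10 (A(C, E) = -2*(-5) = 10)
c(v) = v**(3/2)
h = 2/13 (h = (3 - 1)/(10 + 3) = 2/13 ≈ 0.15385)
h*c(1/P(-9)) = 2*(1/(-1/(-9)))**(3/2)/13 = 2*(1/(-1*(-1/9)))**(3/2)/13 = 2*(1/(1/9))**(3/2)/13 = 2*9**(3/2)/13 = (2/13)*27 = 54/13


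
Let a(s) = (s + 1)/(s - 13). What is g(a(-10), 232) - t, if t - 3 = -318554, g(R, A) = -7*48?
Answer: 318215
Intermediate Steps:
a(s) = (1 + s)/(-13 + s)
g(R, A) = -336
t = -318551 (t = 3 - 318554 = -318551)
g(a(-10), 232) - t = -336 - 1*(-318551) = -336 + 318551 = 318215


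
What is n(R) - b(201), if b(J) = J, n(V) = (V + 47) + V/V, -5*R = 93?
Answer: -858/5 ≈ -171.60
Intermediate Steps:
R = -93/5 (R = -⅕*93 = -93/5 ≈ -18.600)
n(V) = 48 + V (n(V) = (47 + V) + 1 = 48 + V)
n(R) - b(201) = (48 - 93/5) - 1*201 = 147/5 - 201 = -858/5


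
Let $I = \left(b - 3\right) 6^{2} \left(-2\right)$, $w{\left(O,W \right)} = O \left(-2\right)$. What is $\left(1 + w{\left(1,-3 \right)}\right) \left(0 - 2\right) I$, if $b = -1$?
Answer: $576$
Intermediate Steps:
$w{\left(O,W \right)} = - 2 O$
$I = 288$ ($I = \left(-1 - 3\right) 6^{2} \left(-2\right) = - 4 \cdot 36 \left(-2\right) = \left(-4\right) \left(-72\right) = 288$)
$\left(1 + w{\left(1,-3 \right)}\right) \left(0 - 2\right) I = \left(1 - 2\right) \left(0 - 2\right) 288 = \left(1 - 2\right) \left(-2\right) 288 = \left(-1\right) \left(-2\right) 288 = 2 \cdot 288 = 576$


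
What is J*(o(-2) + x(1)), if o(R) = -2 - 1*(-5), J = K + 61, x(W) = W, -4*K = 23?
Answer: 221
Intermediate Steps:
K = -23/4 (K = -¼*23 = -23/4 ≈ -5.7500)
J = 221/4 (J = -23/4 + 61 = 221/4 ≈ 55.250)
o(R) = 3 (o(R) = -2 + 5 = 3)
J*(o(-2) + x(1)) = 221*(3 + 1)/4 = (221/4)*4 = 221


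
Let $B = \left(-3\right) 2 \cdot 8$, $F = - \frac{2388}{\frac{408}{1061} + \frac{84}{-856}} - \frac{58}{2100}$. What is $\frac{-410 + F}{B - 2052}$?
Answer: $\frac{199104310333}{47797785000} \approx 4.1656$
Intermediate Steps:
$F = - \frac{189772361833}{22760850}$ ($F = - \frac{2388}{408 \cdot \frac{1}{1061} + 84 \left(- \frac{1}{856}\right)} - \frac{29}{1050} = - \frac{2388}{\frac{408}{1061} - \frac{21}{214}} - \frac{29}{1050} = - \frac{2388}{\frac{65031}{227054}} - \frac{29}{1050} = \left(-2388\right) \frac{227054}{65031} - \frac{29}{1050} = - \frac{180734984}{21677} - \frac{29}{1050} = - \frac{189772361833}{22760850} \approx -8337.7$)
$B = -48$ ($B = \left(-6\right) 8 = -48$)
$\frac{-410 + F}{B - 2052} = \frac{-410 - \frac{189772361833}{22760850}}{-48 - 2052} = - \frac{199104310333}{22760850 \left(-2100\right)} = \left(- \frac{199104310333}{22760850}\right) \left(- \frac{1}{2100}\right) = \frac{199104310333}{47797785000}$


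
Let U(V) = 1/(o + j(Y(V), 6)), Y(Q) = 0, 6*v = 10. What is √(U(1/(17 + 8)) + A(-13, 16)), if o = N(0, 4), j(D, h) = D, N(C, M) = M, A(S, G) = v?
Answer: √69/6 ≈ 1.3844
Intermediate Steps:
v = 5/3 (v = (⅙)*10 = 5/3 ≈ 1.6667)
A(S, G) = 5/3
o = 4
U(V) = ¼ (U(V) = 1/(4 + 0) = 1/4 = ¼)
√(U(1/(17 + 8)) + A(-13, 16)) = √(¼ + 5/3) = √(23/12) = √69/6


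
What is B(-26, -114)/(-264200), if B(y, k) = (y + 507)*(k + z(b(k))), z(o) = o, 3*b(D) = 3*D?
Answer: 27417/66050 ≈ 0.41509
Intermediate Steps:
b(D) = D (b(D) = (3*D)/3 = D)
B(y, k) = 2*k*(507 + y) (B(y, k) = (y + 507)*(k + k) = (507 + y)*(2*k) = 2*k*(507 + y))
B(-26, -114)/(-264200) = (2*(-114)*(507 - 26))/(-264200) = (2*(-114)*481)*(-1/264200) = -109668*(-1/264200) = 27417/66050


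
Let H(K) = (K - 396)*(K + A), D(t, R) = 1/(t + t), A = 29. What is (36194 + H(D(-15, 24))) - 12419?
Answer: 11072911/900 ≈ 12303.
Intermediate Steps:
D(t, R) = 1/(2*t)
H(K) = (-396 + K)*(29 + K) (H(K) = (K - 396)*(K + 29) = (-396 + K)*(29 + K))
(36194 + H(D(-15, 24))) - 12419 = (36194 + (-11484 + ((1/2)/(-15))**2 - 367/(2*(-15)))) - 12419 = (36194 + (-11484 + ((1/2)*(-1/15))**2 - 367*(-1)/(2*15))) - 12419 = (36194 + (-11484 + (-1/30)**2 - 367*(-1/30))) - 12419 = (36194 + (-11484 + 1/900 + 367/30)) - 12419 = (36194 - 10324589/900) - 12419 = 22250011/900 - 12419 = 11072911/900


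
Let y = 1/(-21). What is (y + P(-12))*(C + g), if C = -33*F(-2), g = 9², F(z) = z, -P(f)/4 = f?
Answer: 7049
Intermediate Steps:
P(f) = -4*f
y = -1/21 ≈ -0.047619
g = 81
C = 66 (C = -33*(-2) = 66)
(y + P(-12))*(C + g) = (-1/21 - 4*(-12))*(66 + 81) = (-1/21 + 48)*147 = (1007/21)*147 = 7049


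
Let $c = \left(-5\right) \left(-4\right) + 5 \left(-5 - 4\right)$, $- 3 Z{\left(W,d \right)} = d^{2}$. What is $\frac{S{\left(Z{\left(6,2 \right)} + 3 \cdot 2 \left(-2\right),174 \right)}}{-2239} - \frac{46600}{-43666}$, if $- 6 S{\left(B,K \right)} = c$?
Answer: $\frac{312466375}{293304522} \approx 1.0653$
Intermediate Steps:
$Z{\left(W,d \right)} = - \frac{d^{2}}{3}$
$c = -25$ ($c = 20 + 5 \left(-9\right) = 20 - 45 = -25$)
$S{\left(B,K \right)} = \frac{25}{6}$ ($S{\left(B,K \right)} = \left(- \frac{1}{6}\right) \left(-25\right) = \frac{25}{6}$)
$\frac{S{\left(Z{\left(6,2 \right)} + 3 \cdot 2 \left(-2\right),174 \right)}}{-2239} - \frac{46600}{-43666} = \frac{25}{6 \left(-2239\right)} - \frac{46600}{-43666} = \frac{25}{6} \left(- \frac{1}{2239}\right) - - \frac{23300}{21833} = - \frac{25}{13434} + \frac{23300}{21833} = \frac{312466375}{293304522}$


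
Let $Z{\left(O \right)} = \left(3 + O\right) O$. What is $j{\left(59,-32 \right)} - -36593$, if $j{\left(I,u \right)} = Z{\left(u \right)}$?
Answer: $37521$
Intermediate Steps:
$Z{\left(O \right)} = O \left(3 + O\right)$
$j{\left(I,u \right)} = u \left(3 + u\right)$
$j{\left(59,-32 \right)} - -36593 = - 32 \left(3 - 32\right) - -36593 = \left(-32\right) \left(-29\right) + 36593 = 928 + 36593 = 37521$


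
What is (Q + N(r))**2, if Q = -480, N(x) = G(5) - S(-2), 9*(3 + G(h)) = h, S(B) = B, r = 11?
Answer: 18696976/81 ≈ 2.3083e+5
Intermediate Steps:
G(h) = -3 + h/9
N(x) = -4/9 (N(x) = (-3 + (1/9)*5) - 1*(-2) = (-3 + 5/9) + 2 = -22/9 + 2 = -4/9)
(Q + N(r))**2 = (-480 - 4/9)**2 = (-4324/9)**2 = 18696976/81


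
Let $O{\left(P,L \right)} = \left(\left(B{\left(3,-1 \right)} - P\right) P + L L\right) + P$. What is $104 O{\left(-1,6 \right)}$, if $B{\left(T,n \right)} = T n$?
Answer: $3848$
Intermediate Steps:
$O{\left(P,L \right)} = P + L^{2} + P \left(-3 - P\right)$ ($O{\left(P,L \right)} = \left(\left(3 \left(-1\right) - P\right) P + L L\right) + P = \left(\left(-3 - P\right) P + L^{2}\right) + P = \left(P \left(-3 - P\right) + L^{2}\right) + P = \left(L^{2} + P \left(-3 - P\right)\right) + P = P + L^{2} + P \left(-3 - P\right)$)
$104 O{\left(-1,6 \right)} = 104 \left(6^{2} - \left(-1\right)^{2} - -2\right) = 104 \left(36 - 1 + 2\right) = 104 \cdot 37 = 3848$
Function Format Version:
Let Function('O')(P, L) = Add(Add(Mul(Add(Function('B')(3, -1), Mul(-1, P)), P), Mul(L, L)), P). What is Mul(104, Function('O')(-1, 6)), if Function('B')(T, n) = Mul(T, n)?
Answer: 3848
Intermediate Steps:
Function('O')(P, L) = Add(P, Pow(L, 2), Mul(P, Add(-3, Mul(-1, P)))) (Function('O')(P, L) = Add(Add(Mul(Add(Mul(3, -1), Mul(-1, P)), P), Mul(L, L)), P) = Add(Add(Mul(Add(-3, Mul(-1, P)), P), Pow(L, 2)), P) = Add(Add(Mul(P, Add(-3, Mul(-1, P))), Pow(L, 2)), P) = Add(Add(Pow(L, 2), Mul(P, Add(-3, Mul(-1, P)))), P) = Add(P, Pow(L, 2), Mul(P, Add(-3, Mul(-1, P)))))
Mul(104, Function('O')(-1, 6)) = Mul(104, Add(Pow(6, 2), Mul(-1, Pow(-1, 2)), Mul(-2, -1))) = Mul(104, Add(36, Mul(-1, 1), 2)) = Mul(104, Add(36, -1, 2)) = Mul(104, 37) = 3848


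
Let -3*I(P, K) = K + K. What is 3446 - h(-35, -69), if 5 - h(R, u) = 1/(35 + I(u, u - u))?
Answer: 120436/35 ≈ 3441.0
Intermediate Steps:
I(P, K) = -2*K/3 (I(P, K) = -(K + K)/3 = -2*K/3)
h(R, u) = 174/35 (h(R, u) = 5 - 1/(35 - 2*(u - u)/3) = 5 - 1/(35 - 2/3*0) = 5 - 1/(35 + 0) = 5 - 1/35 = 174/35)
3446 - h(-35, -69) = 3446 - 1*174/35 = 3446 - 174/35 = 120436/35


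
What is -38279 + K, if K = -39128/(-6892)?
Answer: -65944935/1723 ≈ -38273.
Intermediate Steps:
K = 9782/1723 (K = -39128*(-1)/6892 = -1*(-9782/1723) = 9782/1723 ≈ 5.6773)
-38279 + K = -38279 + 9782/1723 = -65944935/1723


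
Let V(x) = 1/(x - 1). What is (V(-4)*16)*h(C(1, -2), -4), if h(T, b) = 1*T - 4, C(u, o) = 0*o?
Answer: 64/5 ≈ 12.800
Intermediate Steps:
C(u, o) = 0
h(T, b) = -4 + T (h(T, b) = T - 4 = -4 + T)
V(x) = 1/(-1 + x)
(V(-4)*16)*h(C(1, -2), -4) = (16/(-1 - 4))*(-4 + 0) = (16/(-5))*(-4) = -1/5*16*(-4) = -16/5*(-4) = 64/5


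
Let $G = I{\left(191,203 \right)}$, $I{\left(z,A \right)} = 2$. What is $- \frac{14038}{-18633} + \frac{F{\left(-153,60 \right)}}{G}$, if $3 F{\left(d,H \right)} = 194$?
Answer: $\frac{616505}{18633} \approx 33.087$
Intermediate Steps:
$G = 2$
$F{\left(d,H \right)} = \frac{194}{3}$ ($F{\left(d,H \right)} = \frac{1}{3} \cdot 194 = \frac{194}{3}$)
$- \frac{14038}{-18633} + \frac{F{\left(-153,60 \right)}}{G} = - \frac{14038}{-18633} + \frac{194}{3 \cdot 2} = \left(-14038\right) \left(- \frac{1}{18633}\right) + \frac{194}{3} \cdot \frac{1}{2} = \frac{14038}{18633} + \frac{97}{3} = \frac{616505}{18633}$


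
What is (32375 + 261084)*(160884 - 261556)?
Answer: -29543104448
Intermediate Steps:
(32375 + 261084)*(160884 - 261556) = 293459*(-100672) = -29543104448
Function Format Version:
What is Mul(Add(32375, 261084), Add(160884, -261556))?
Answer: -29543104448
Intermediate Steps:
Mul(Add(32375, 261084), Add(160884, -261556)) = Mul(293459, -100672) = -29543104448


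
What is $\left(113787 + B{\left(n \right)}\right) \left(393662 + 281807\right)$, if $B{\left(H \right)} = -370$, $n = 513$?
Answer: $76609667573$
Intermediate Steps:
$\left(113787 + B{\left(n \right)}\right) \left(393662 + 281807\right) = \left(113787 - 370\right) \left(393662 + 281807\right) = 113417 \cdot 675469 = 76609667573$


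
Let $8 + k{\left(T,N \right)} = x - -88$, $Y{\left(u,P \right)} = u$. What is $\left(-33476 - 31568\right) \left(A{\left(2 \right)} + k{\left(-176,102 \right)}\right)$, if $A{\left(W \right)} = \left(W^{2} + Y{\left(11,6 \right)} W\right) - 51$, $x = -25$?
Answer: $-1951320$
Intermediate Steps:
$k{\left(T,N \right)} = 55$ ($k{\left(T,N \right)} = -8 - -63 = -8 + \left(-25 + 88\right) = -8 + 63 = 55$)
$A{\left(W \right)} = -51 + W^{2} + 11 W$ ($A{\left(W \right)} = \left(W^{2} + 11 W\right) - 51 = -51 + W^{2} + 11 W$)
$\left(-33476 - 31568\right) \left(A{\left(2 \right)} + k{\left(-176,102 \right)}\right) = \left(-33476 - 31568\right) \left(\left(-51 + 2^{2} + 11 \cdot 2\right) + 55\right) = - 65044 \left(\left(-51 + 4 + 22\right) + 55\right) = - 65044 \left(-25 + 55\right) = \left(-65044\right) 30 = -1951320$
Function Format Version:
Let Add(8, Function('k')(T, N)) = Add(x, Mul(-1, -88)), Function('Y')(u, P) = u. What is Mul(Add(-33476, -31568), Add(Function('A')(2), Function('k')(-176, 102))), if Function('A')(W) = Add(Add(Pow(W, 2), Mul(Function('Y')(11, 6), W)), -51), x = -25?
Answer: -1951320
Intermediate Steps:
Function('k')(T, N) = 55 (Function('k')(T, N) = Add(-8, Add(-25, Mul(-1, -88))) = Add(-8, Add(-25, 88)) = Add(-8, 63) = 55)
Function('A')(W) = Add(-51, Pow(W, 2), Mul(11, W)) (Function('A')(W) = Add(Add(Pow(W, 2), Mul(11, W)), -51) = Add(-51, Pow(W, 2), Mul(11, W)))
Mul(Add(-33476, -31568), Add(Function('A')(2), Function('k')(-176, 102))) = Mul(Add(-33476, -31568), Add(Add(-51, Pow(2, 2), Mul(11, 2)), 55)) = Mul(-65044, Add(Add(-51, 4, 22), 55)) = Mul(-65044, Add(-25, 55)) = Mul(-65044, 30) = -1951320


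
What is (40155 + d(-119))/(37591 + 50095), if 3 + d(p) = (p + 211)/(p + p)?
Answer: 2389021/5217317 ≈ 0.45790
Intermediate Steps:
d(p) = -3 + (211 + p)/(2*p) (d(p) = -3 + (p + 211)/(p + p) = -3 + (211 + p)/((2*p)) = -3 + (211 + p)*(1/(2*p)) = -3 + (211 + p)/(2*p))
(40155 + d(-119))/(37591 + 50095) = (40155 + (1/2)*(211 - 5*(-119))/(-119))/(37591 + 50095) = (40155 + (1/2)*(-1/119)*(211 + 595))/87686 = (40155 + (1/2)*(-1/119)*806)*(1/87686) = (40155 - 403/119)*(1/87686) = (4778042/119)*(1/87686) = 2389021/5217317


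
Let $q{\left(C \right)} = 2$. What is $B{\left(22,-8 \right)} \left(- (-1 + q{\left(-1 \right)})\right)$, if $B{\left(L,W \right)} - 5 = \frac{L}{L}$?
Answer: $-6$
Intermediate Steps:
$B{\left(L,W \right)} = 6$ ($B{\left(L,W \right)} = 5 + \frac{L}{L} = 5 + 1 = 6$)
$B{\left(22,-8 \right)} \left(- (-1 + q{\left(-1 \right)})\right) = 6 \left(- (-1 + 2)\right) = 6 \left(\left(-1\right) 1\right) = 6 \left(-1\right) = -6$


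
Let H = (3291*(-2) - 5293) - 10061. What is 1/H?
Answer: -1/21936 ≈ -4.5587e-5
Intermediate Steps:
H = -21936 (H = (-6582 - 5293) - 10061 = -11875 - 10061 = -21936)
1/H = 1/(-21936) = -1/21936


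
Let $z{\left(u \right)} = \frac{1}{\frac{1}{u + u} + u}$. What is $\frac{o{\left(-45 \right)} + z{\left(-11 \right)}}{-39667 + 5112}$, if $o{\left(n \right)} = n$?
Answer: $\frac{10957}{8396865} \approx 0.0013049$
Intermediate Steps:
$z{\left(u \right)} = \frac{1}{u + \frac{1}{2 u}}$ ($z{\left(u \right)} = \frac{1}{\frac{1}{2 u} + u} = \frac{1}{u + \frac{1}{2 u}}$)
$\frac{o{\left(-45 \right)} + z{\left(-11 \right)}}{-39667 + 5112} = \frac{-45 + 2 \left(-11\right) \frac{1}{1 + 2 \left(-11\right)^{2}}}{-39667 + 5112} = \frac{-45 + 2 \left(-11\right) \frac{1}{1 + 2 \cdot 121}}{-34555} = \left(-45 + 2 \left(-11\right) \frac{1}{1 + 242}\right) \left(- \frac{1}{34555}\right) = \left(-45 + 2 \left(-11\right) \frac{1}{243}\right) \left(- \frac{1}{34555}\right) = \left(-45 - \frac{22}{243}\right) \left(- \frac{1}{34555}\right) = \left(- \frac{10957}{243}\right) \left(- \frac{1}{34555}\right) = \frac{10957}{8396865}$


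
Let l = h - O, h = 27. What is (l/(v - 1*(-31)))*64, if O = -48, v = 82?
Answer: 4800/113 ≈ 42.478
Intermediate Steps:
l = 75 (l = 27 - 1*(-48) = 27 + 48 = 75)
(l/(v - 1*(-31)))*64 = (75/(82 - 1*(-31)))*64 = (75/(82 + 31))*64 = (75/113)*64 = 4800/113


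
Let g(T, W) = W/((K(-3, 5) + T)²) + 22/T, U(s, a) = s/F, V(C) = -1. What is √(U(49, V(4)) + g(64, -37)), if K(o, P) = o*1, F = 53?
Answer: √841758614/25864 ≈ 1.1218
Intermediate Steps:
K(o, P) = o
U(s, a) = s/53
g(T, W) = 22/T + W/(-3 + T)² (g(T, W) = W/((-3 + T)²) + 22/T = W/(-3 + T)² + 22/T = 22/T + W/(-3 + T)²)
√(U(49, V(4)) + g(64, -37)) = √((1/53)*49 + (22/64 - 37/(-3 + 64)²)) = √(49/53 + (22*(1/64) - 37/61²)) = √(49/53 + (11/32 - 37*1/3721)) = √(49/53 + (11/32 - 37/3721)) = √(49/53 + 39747/119072) = √(7941119/6310816) = √841758614/25864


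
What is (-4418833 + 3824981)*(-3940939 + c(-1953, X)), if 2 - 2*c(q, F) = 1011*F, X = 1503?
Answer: 2791522768734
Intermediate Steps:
c(q, F) = 1 - 1011*F/2
(-4418833 + 3824981)*(-3940939 + c(-1953, X)) = (-4418833 + 3824981)*(-3940939 + (1 - 1011/2*1503)) = -593852*(-3940939 + (1 - 1519533/2)) = -593852*(-3940939 - 1519531/2) = -593852*(-9401409/2) = 2791522768734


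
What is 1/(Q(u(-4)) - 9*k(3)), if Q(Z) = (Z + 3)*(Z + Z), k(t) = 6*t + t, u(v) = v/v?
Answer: -1/181 ≈ -0.0055249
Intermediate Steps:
u(v) = 1
k(t) = 7*t
Q(Z) = 2*Z*(3 + Z) (Q(Z) = (3 + Z)*(2*Z) = 2*Z*(3 + Z))
1/(Q(u(-4)) - 9*k(3)) = 1/(2*1*(3 + 1) - 63*3) = 1/(2*1*4 - 9*21) = 1/(8 - 189) = 1/(-181) = -1/181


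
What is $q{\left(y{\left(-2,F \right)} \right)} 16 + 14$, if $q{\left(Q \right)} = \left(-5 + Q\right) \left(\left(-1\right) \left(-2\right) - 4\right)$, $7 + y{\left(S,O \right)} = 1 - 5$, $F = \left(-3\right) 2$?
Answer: $526$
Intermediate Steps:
$F = -6$
$y{\left(S,O \right)} = -11$ ($y{\left(S,O \right)} = -7 + \left(1 - 5\right) = -7 - 4 = -11$)
$q{\left(Q \right)} = 10 - 2 Q$ ($q{\left(Q \right)} = \left(-5 + Q\right) \left(2 - 4\right) = \left(-5 + Q\right) \left(-2\right) = 10 - 2 Q$)
$q{\left(y{\left(-2,F \right)} \right)} 16 + 14 = \left(10 - -22\right) 16 + 14 = \left(10 + 22\right) 16 + 14 = 32 \cdot 16 + 14 = 512 + 14 = 526$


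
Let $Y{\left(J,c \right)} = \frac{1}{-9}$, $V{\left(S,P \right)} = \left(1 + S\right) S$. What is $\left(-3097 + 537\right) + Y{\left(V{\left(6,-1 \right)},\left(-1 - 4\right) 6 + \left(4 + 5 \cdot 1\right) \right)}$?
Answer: $- \frac{23041}{9} \approx -2560.1$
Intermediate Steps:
$V{\left(S,P \right)} = S \left(1 + S\right)$
$Y{\left(J,c \right)} = - \frac{1}{9}$
$\left(-3097 + 537\right) + Y{\left(V{\left(6,-1 \right)},\left(-1 - 4\right) 6 + \left(4 + 5 \cdot 1\right) \right)} = \left(-3097 + 537\right) - \frac{1}{9} = -2560 - \frac{1}{9} = - \frac{23041}{9}$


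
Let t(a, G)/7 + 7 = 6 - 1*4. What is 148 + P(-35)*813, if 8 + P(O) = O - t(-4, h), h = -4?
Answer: -6356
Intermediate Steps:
t(a, G) = -35 (t(a, G) = -49 + 7*(6 - 1*4) = -49 + 7*(6 - 4) = -49 + 7*2 = -49 + 14 = -35)
P(O) = 27 + O (P(O) = -8 + (O - 1*(-35)) = -8 + (O + 35) = -8 + (35 + O) = 27 + O)
148 + P(-35)*813 = 148 + (27 - 35)*813 = 148 - 8*813 = 148 - 6504 = -6356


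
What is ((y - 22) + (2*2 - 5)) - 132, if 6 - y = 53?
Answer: -202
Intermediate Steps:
y = -47 (y = 6 - 1*53 = 6 - 53 = -47)
((y - 22) + (2*2 - 5)) - 132 = ((-47 - 22) + (2*2 - 5)) - 132 = (-69 + (4 - 5)) - 132 = (-69 - 1) - 132 = -70 - 132 = -202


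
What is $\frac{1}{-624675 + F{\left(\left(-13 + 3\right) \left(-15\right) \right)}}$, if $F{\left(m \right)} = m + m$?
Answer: $- \frac{1}{624375} \approx -1.6016 \cdot 10^{-6}$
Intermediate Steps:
$F{\left(m \right)} = 2 m$
$\frac{1}{-624675 + F{\left(\left(-13 + 3\right) \left(-15\right) \right)}} = \frac{1}{-624675 + 2 \left(-13 + 3\right) \left(-15\right)} = \frac{1}{-624675 + 2 \left(\left(-10\right) \left(-15\right)\right)} = \frac{1}{-624675 + 2 \cdot 150} = \frac{1}{-624675 + 300} = \frac{1}{-624375} = - \frac{1}{624375}$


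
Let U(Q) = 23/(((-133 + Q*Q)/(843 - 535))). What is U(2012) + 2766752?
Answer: 1018167503396/368001 ≈ 2.7668e+6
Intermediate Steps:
U(Q) = 23/(-19/44 + Q²/308) (U(Q) = 23/(((-133 + Q²)/308)) = 23/(((-133 + Q²)*(1/308))) = 23/(-19/44 + Q²/308))
U(2012) + 2766752 = 7084/(-133 + 2012²) + 2766752 = 7084/(-133 + 4048144) + 2766752 = 7084/4048011 + 2766752 = 7084*(1/4048011) + 2766752 = 644/368001 + 2766752 = 1018167503396/368001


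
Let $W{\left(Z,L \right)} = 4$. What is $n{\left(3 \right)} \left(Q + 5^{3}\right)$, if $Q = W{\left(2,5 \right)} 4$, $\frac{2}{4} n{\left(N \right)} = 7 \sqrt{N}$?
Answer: $1974 \sqrt{3} \approx 3419.1$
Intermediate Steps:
$n{\left(N \right)} = 14 \sqrt{N}$ ($n{\left(N \right)} = 2 \cdot 7 \sqrt{N} = 14 \sqrt{N}$)
$Q = 16$ ($Q = 4 \cdot 4 = 16$)
$n{\left(3 \right)} \left(Q + 5^{3}\right) = 14 \sqrt{3} \left(16 + 5^{3}\right) = 14 \sqrt{3} \left(16 + 125\right) = 14 \sqrt{3} \cdot 141 = 1974 \sqrt{3}$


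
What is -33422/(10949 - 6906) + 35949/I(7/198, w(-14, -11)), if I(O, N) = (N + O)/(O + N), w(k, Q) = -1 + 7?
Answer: 145308385/4043 ≈ 35941.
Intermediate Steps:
w(k, Q) = 6
I(O, N) = 1 (I(O, N) = (N + O)/(N + O) = 1)
-33422/(10949 - 6906) + 35949/I(7/198, w(-14, -11)) = -33422/(10949 - 6906) + 35949/1 = -33422/4043 + 35949*1 = -33422*1/4043 + 35949 = -33422/4043 + 35949 = 145308385/4043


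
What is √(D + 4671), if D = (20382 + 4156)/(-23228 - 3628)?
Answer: √23390799787/2238 ≈ 68.338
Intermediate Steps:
D = -12269/13428 (D = 24538/(-26856) = 24538*(-1/26856) = -12269/13428 ≈ -0.91369)
√(D + 4671) = √(-12269/13428 + 4671) = √(62709919/13428) = √23390799787/2238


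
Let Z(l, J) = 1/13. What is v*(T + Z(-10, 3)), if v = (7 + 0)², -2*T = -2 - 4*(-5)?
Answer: -5684/13 ≈ -437.23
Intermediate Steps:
T = -9 (T = -(-2 - 4*(-5))/2 = -(-2 + 20)/2 = -½*18 = -9)
Z(l, J) = 1/13
v = 49 (v = 7² = 49)
v*(T + Z(-10, 3)) = 49*(-9 + 1/13) = 49*(-116/13) = -5684/13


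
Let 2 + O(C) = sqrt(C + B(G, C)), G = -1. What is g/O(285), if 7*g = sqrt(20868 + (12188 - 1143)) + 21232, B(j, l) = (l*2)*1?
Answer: 42464/5957 + 2*sqrt(31913)/5957 + 3*sqrt(3031735)/5957 + 63696*sqrt(95)/5957 ≈ 112.28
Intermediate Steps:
B(j, l) = 2*l (B(j, l) = (2*l)*1 = 2*l)
O(C) = -2 + sqrt(3)*sqrt(C) (O(C) = -2 + sqrt(C + 2*C) = -2 + sqrt(3*C) = -2 + sqrt(3)*sqrt(C))
g = 21232/7 + sqrt(31913)/7 (g = (sqrt(20868 + (12188 - 1143)) + 21232)/7 = (sqrt(20868 + 11045) + 21232)/7 = (sqrt(31913) + 21232)/7 = (21232 + sqrt(31913))/7 = 21232/7 + sqrt(31913)/7 ≈ 3058.7)
g/O(285) = (21232/7 + sqrt(31913)/7)/(-2 + sqrt(3)*sqrt(285)) = (21232/7 + sqrt(31913)/7)/(-2 + 3*sqrt(95))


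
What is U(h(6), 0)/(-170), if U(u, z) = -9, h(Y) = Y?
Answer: 9/170 ≈ 0.052941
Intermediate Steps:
U(h(6), 0)/(-170) = -9/(-170) = -9*(-1/170) = 9/170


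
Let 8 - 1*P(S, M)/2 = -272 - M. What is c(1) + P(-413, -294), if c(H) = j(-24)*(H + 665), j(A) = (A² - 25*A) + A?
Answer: 767204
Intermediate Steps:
j(A) = A² - 24*A
c(H) = 766080 + 1152*H (c(H) = (-24*(-24 - 24))*(H + 665) = (-24*(-48))*(665 + H) = 1152*(665 + H) = 766080 + 1152*H)
P(S, M) = 560 + 2*M (P(S, M) = 16 - 2*(-272 - M) = 16 + (544 + 2*M) = 560 + 2*M)
c(1) + P(-413, -294) = (766080 + 1152*1) + (560 + 2*(-294)) = (766080 + 1152) + (560 - 588) = 767232 - 28 = 767204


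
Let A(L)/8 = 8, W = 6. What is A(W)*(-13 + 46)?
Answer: 2112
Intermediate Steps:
A(L) = 64 (A(L) = 8*8 = 64)
A(W)*(-13 + 46) = 64*(-13 + 46) = 64*33 = 2112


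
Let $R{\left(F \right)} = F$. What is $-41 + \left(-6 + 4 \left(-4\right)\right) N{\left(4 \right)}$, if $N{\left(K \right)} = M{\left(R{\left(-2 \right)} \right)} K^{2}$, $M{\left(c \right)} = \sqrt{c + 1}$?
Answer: $-41 - 352 i \approx -41.0 - 352.0 i$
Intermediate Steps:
$M{\left(c \right)} = \sqrt{1 + c}$
$N{\left(K \right)} = i K^{2}$ ($N{\left(K \right)} = \sqrt{1 - 2} K^{2} = \sqrt{-1} K^{2} = i K^{2}$)
$-41 + \left(-6 + 4 \left(-4\right)\right) N{\left(4 \right)} = -41 + \left(-6 + 4 \left(-4\right)\right) i 4^{2} = -41 + \left(-6 - 16\right) i 16 = -41 - 22 \cdot 16 i = -41 - 352 i$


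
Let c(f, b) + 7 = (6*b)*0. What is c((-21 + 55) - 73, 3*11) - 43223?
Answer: -43230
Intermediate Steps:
c(f, b) = -7 (c(f, b) = -7 + (6*b)*0 = -7 + 0 = -7)
c((-21 + 55) - 73, 3*11) - 43223 = -7 - 43223 = -43230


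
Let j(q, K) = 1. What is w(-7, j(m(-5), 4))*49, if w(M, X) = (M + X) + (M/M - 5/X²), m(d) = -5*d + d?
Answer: -490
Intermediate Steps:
m(d) = -4*d
w(M, X) = 1 + M + X - 5/X² (w(M, X) = (M + X) + (1 - 5/X²) = 1 + M + X - 5/X²)
w(-7, j(m(-5), 4))*49 = (1 - 7 + 1 - 5/1²)*49 = (1 - 7 + 1 - 5*1)*49 = (1 - 7 + 1 - 5)*49 = -10*49 = -490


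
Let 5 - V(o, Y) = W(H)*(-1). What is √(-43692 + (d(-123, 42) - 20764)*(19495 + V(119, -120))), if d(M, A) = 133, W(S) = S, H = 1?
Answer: 3*I*√44707647 ≈ 20059.0*I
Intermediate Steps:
V(o, Y) = 6 (V(o, Y) = 5 - (-1) = 5 - 1*(-1) = 5 + 1 = 6)
√(-43692 + (d(-123, 42) - 20764)*(19495 + V(119, -120))) = √(-43692 + (133 - 20764)*(19495 + 6)) = √(-43692 - 20631*19501) = √(-43692 - 402325131) = √(-402368823) = 3*I*√44707647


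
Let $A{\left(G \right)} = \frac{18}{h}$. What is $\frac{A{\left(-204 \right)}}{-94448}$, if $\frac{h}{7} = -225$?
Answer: $\frac{1}{8264200} \approx 1.21 \cdot 10^{-7}$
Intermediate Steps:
$h = -1575$ ($h = 7 \left(-225\right) = -1575$)
$A{\left(G \right)} = - \frac{2}{175}$ ($A{\left(G \right)} = \frac{18}{-1575} = 18 \left(- \frac{1}{1575}\right) = - \frac{2}{175}$)
$\frac{A{\left(-204 \right)}}{-94448} = - \frac{2}{175 \left(-94448\right)} = \left(- \frac{2}{175}\right) \left(- \frac{1}{94448}\right) = \frac{1}{8264200}$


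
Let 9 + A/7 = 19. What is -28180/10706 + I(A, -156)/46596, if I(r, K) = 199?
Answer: -655472393/249428388 ≈ -2.6279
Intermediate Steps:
A = 70 (A = -63 + 7*19 = -63 + 133 = 70)
-28180/10706 + I(A, -156)/46596 = -28180/10706 + 199/46596 = -28180*1/10706 + 199*(1/46596) = -14090/5353 + 199/46596 = -655472393/249428388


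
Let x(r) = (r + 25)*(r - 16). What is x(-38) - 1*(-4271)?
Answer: 4973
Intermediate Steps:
x(r) = (-16 + r)*(25 + r) (x(r) = (25 + r)*(-16 + r) = (-16 + r)*(25 + r))
x(-38) - 1*(-4271) = (-400 + (-38)² + 9*(-38)) - 1*(-4271) = (-400 + 1444 - 342) + 4271 = 702 + 4271 = 4973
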